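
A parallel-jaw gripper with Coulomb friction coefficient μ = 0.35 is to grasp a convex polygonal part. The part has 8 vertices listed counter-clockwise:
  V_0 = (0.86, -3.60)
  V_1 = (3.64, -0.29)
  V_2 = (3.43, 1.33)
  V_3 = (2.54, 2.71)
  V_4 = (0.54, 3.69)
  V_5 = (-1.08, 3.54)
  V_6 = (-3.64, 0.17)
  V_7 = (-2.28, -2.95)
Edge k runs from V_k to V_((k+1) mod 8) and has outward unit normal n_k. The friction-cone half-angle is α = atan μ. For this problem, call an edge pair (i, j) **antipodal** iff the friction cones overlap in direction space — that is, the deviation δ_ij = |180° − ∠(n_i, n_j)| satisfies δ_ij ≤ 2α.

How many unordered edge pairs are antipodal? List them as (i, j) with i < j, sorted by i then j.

count = 5; pairs: (0,5), (1,6), (2,6), (3,7), (4,7)

α = atan 0.35 = 19.29°;  2α = 38.58°
n_0 = (+0.7658, -0.6431)
n_1 = (+0.9917, +0.1286)
n_2 = (+0.8404, +0.5420)
n_3 = (+0.4400, +0.8980)
n_4 = (-0.0922, +0.9957)
n_5 = (-0.7963, +0.6049)
n_6 = (-0.9167, -0.3996)
n_7 = (-0.2027, -0.9792)
  (0,1): δ = 132.59°  ·
  (0,2): δ = 107.15°  ·
  (0,3): δ = 76.08°  ·
  (0,4): δ = 44.68°  ·
  (0,5): δ = 2.80°  ✓
  (0,6): δ = 63.58°  ·
  (0,7): δ = 118.33°  ·
  (1,2): δ = 154.57°  ·
  (1,3): δ = 123.49°  ·
  (1,4): δ = 92.10°  ·
  (1,5): δ = 44.61°  ·
  (1,6): δ = 16.17°  ✓
  (1,7): δ = 70.92°  ·
  (2,3): δ = 148.92°  ·
  (2,4): δ = 117.53°  ·
  (2,5): δ = 70.04°  ·
  (2,6): δ = 9.27°  ✓
  (2,7): δ = 45.49°  ·
  (3,4): δ = 148.61°  ·
  (3,5): δ = 101.12°  ·
  (3,6): δ = 40.34°  ·
  (3,7): δ = 14.41°  ✓
  (4,5): δ = 132.51°  ·
  (4,6): δ = 71.74°  ·
  (4,7): δ = 16.99°  ✓
  (5,6): δ = 119.23°  ·
  (5,7): δ = 64.47°  ·
  (6,7): δ = 125.25°  ·
antipodal pairs: 5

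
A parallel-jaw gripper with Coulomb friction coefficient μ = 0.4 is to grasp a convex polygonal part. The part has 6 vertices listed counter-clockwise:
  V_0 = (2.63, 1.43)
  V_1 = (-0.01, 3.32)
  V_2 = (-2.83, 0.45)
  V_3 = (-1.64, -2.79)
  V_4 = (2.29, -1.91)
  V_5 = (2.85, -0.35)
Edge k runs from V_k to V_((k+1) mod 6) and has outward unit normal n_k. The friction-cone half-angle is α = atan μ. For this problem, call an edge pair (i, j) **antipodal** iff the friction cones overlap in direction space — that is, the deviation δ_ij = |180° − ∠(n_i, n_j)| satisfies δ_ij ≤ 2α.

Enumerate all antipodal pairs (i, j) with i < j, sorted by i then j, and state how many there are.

α = atan 0.4 = 21.80°;  2α = 43.60°
n_0 = (+0.5821, +0.8131)
n_1 = (-0.7133, +0.7009)
n_2 = (-0.9387, -0.3448)
n_3 = (+0.2185, -0.9758)
n_4 = (+0.9412, -0.3379)
n_5 = (+0.9924, +0.1227)
  (0,1): δ = 98.90°  ·
  (0,2): δ = 34.23°  ✓
  (0,3): δ = 48.22°  ·
  (0,4): δ = 105.85°  ·
  (0,5): δ = 132.64°  ·
  (1,2): δ = 115.34°  ·
  (1,3): δ = 32.88°  ✓
  (1,4): δ = 24.75°  ✓
  (1,5): δ = 51.54°  ·
  (2,3): δ = 97.55°  ·
  (2,4): δ = 39.91°  ✓
  (2,5): δ = 13.12°  ✓
  (3,4): δ = 122.37°  ·
  (3,5): δ = 95.58°  ·
  (4,5): δ = 153.21°  ·
antipodal pairs: 5

count = 5; pairs: (0,2), (1,3), (1,4), (2,4), (2,5)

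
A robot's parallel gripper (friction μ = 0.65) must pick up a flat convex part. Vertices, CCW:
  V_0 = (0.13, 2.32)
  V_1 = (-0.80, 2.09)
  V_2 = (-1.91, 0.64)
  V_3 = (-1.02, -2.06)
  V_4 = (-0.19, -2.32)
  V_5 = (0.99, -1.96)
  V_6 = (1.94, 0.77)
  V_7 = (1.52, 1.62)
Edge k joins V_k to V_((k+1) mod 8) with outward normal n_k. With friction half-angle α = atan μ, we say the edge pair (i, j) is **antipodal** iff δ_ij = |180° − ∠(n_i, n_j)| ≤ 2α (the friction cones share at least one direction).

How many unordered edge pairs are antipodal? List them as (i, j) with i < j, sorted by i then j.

α = atan 0.65 = 33.02°;  2α = 66.05°
n_0 = (-0.2401, +0.9708)
n_1 = (-0.7940, +0.6079)
n_2 = (-0.9497, -0.3131)
n_3 = (-0.2989, -0.9543)
n_4 = (+0.2918, -0.9565)
n_5 = (+0.9445, -0.3287)
n_6 = (+0.8965, +0.4430)
n_7 = (+0.4498, +0.8931)
  (0,1): δ = 141.33°  ·
  (0,2): δ = 85.65°  ·
  (0,3): δ = 31.28°  ✓
  (0,4): δ = 3.07°  ✓
  (0,5): δ = 56.92°  ✓
  (0,6): δ = 102.40°  ·
  (0,7): δ = 139.38°  ·
  (1,2): δ = 124.32°  ·
  (1,3): δ = 69.96°  ·
  (1,4): δ = 35.60°  ✓
  (1,5): δ = 18.25°  ✓
  (1,6): δ = 63.73°  ✓
  (1,7): δ = 100.70°  ·
  (2,3): δ = 125.64°  ·
  (2,4): δ = 91.28°  ·
  (2,5): δ = 37.43°  ✓
  (2,6): δ = 8.05°  ✓
  (2,7): δ = 45.03°  ✓
  (3,4): δ = 145.64°  ·
  (3,5): δ = 91.79°  ·
  (3,6): δ = 46.31°  ✓
  (3,7): δ = 9.34°  ✓
  (4,5): δ = 126.15°  ·
  (4,6): δ = 80.67°  ·
  (4,7): δ = 43.70°  ✓
  (5,6): δ = 134.52°  ·
  (5,7): δ = 97.54°  ·
  (6,7): δ = 143.02°  ·
antipodal pairs: 12

count = 12; pairs: (0,3), (0,4), (0,5), (1,4), (1,5), (1,6), (2,5), (2,6), (2,7), (3,6), (3,7), (4,7)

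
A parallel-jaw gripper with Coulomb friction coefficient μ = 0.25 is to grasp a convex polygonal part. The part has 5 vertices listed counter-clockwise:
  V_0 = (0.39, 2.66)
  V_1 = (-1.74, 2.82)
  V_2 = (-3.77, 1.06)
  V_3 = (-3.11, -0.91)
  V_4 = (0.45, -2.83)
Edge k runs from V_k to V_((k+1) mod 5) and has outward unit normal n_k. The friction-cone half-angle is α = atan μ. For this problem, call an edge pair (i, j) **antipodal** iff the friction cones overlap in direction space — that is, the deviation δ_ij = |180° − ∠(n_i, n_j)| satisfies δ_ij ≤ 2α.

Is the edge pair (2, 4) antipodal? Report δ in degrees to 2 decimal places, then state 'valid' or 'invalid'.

α = atan 0.25 = 14.04°;  2α = 28.07°
edge 2: e_2 = (+0.66, -1.97);  n_2 = (-0.9482, -0.3177)
edge 4: e_4 = (-0.06, +5.49);  n_4 = (+0.9999, +0.0109)
∠(n_2, n_4) = 162.10°
δ = |180° − 162.10°| = 17.90°
17.90° ≤ 2α = 28.07°  →  valid

δ = 17.90°, valid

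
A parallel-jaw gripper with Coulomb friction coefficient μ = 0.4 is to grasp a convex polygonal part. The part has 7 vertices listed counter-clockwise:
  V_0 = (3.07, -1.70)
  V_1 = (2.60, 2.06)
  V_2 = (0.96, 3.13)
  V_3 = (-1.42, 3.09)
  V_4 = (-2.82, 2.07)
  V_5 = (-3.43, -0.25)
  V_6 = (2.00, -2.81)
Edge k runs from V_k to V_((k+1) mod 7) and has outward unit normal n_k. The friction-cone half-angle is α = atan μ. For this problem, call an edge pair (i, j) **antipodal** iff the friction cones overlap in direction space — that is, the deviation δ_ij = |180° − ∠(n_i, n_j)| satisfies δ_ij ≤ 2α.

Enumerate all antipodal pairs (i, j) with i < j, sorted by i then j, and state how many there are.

α = atan 0.4 = 21.80°;  2α = 43.60°
n_0 = (+0.9923, +0.1240)
n_1 = (+0.5464, +0.8375)
n_2 = (-0.0168, +0.9999)
n_3 = (-0.5889, +0.8082)
n_4 = (-0.9671, +0.2543)
n_5 = (-0.4264, -0.9045)
n_6 = (+0.7200, -0.6940)
  (0,1): δ = 130.25°  ·
  (0,2): δ = 96.16°  ·
  (0,3): δ = 61.05°  ·
  (0,4): δ = 21.86°  ✓
  (0,5): δ = 57.63°  ·
  (0,6): δ = 128.93°  ·
  (1,2): δ = 145.92°  ·
  (1,3): δ = 110.80°  ·
  (1,4): δ = 71.61°  ·
  (1,5): δ = 7.88°  ✓
  (1,6): δ = 79.17°  ·
  (2,3): δ = 144.89°  ·
  (2,4): δ = 105.69°  ·
  (2,5): δ = 26.20°  ✓
  (2,6): δ = 45.09°  ·
  (3,4): δ = 140.81°  ·
  (3,5): δ = 61.32°  ·
  (3,6): δ = 9.98°  ✓
  (4,5): δ = 100.51°  ·
  (4,6): δ = 29.22°  ✓
  (5,6): δ = 108.71°  ·
antipodal pairs: 5

count = 5; pairs: (0,4), (1,5), (2,5), (3,6), (4,6)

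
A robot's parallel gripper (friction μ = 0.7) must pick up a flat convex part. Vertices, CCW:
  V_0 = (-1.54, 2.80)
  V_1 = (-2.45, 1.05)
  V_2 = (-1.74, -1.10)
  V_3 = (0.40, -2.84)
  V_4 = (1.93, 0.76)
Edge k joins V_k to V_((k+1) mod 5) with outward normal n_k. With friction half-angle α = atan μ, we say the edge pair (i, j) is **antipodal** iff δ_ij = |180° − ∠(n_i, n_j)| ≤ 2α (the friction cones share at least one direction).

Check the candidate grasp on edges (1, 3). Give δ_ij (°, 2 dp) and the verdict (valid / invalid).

α = atan 0.7 = 34.99°;  2α = 69.98°
edge 1: e_1 = (+0.71, -2.15);  n_1 = (-0.9496, -0.3136)
edge 3: e_3 = (+1.53, +3.60);  n_3 = (+0.9203, -0.3911)
∠(n_1, n_3) = 138.70°
δ = |180° − 138.70°| = 41.30°
41.30° ≤ 2α = 69.98°  →  valid

δ = 41.30°, valid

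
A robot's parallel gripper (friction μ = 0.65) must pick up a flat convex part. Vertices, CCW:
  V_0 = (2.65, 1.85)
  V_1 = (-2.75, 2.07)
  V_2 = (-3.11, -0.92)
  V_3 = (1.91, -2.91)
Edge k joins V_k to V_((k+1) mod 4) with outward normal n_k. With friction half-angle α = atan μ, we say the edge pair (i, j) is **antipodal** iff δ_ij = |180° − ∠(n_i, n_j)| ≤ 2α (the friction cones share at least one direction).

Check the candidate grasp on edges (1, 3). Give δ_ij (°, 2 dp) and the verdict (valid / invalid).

α = atan 0.65 = 33.02°;  2α = 66.05°
edge 1: e_1 = (-0.36, -2.99);  n_1 = (-0.9928, +0.1195)
edge 3: e_3 = (+0.74, +4.76);  n_3 = (+0.9881, -0.1536)
∠(n_1, n_3) = 178.03°
δ = |180° − 178.03°| = 1.97°
1.97° ≤ 2α = 66.05°  →  valid

δ = 1.97°, valid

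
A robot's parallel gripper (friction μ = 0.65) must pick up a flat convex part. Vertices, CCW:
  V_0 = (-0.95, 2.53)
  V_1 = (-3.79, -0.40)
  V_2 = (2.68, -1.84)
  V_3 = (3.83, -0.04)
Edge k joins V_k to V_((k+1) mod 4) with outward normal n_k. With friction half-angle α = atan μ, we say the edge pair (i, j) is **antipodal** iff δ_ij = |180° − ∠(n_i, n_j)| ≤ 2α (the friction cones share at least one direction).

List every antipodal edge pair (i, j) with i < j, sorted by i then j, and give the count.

α = atan 0.65 = 33.02°;  2α = 66.05°
n_0 = (-0.7180, +0.6960)
n_1 = (-0.2172, -0.9761)
n_2 = (+0.8427, -0.5384)
n_3 = (+0.4736, +0.8808)
  (0,1): δ = 58.44°  ✓
  (0,2): δ = 11.53°  ✓
  (0,3): δ = 105.84°  ·
  (1,2): δ = 110.03°  ·
  (1,3): δ = 15.72°  ✓
  (2,3): δ = 85.69°  ·
antipodal pairs: 3

count = 3; pairs: (0,1), (0,2), (1,3)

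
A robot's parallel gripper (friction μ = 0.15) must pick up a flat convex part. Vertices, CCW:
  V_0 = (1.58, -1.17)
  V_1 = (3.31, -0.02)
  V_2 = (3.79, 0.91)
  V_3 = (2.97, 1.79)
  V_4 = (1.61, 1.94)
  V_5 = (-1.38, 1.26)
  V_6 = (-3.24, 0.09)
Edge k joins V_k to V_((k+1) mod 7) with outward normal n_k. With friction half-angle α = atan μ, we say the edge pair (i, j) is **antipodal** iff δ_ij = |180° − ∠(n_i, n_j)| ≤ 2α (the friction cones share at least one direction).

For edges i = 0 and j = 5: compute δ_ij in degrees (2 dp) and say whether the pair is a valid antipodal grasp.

δ = 1.44°, valid

α = atan 0.15 = 8.53°;  2α = 17.06°
edge 0: e_0 = (+1.73, +1.15);  n_0 = (+0.5536, -0.8328)
edge 5: e_5 = (-1.86, -1.17);  n_5 = (-0.5325, +0.8465)
∠(n_0, n_5) = 178.56°
δ = |180° − 178.56°| = 1.44°
1.44° ≤ 2α = 17.06°  →  valid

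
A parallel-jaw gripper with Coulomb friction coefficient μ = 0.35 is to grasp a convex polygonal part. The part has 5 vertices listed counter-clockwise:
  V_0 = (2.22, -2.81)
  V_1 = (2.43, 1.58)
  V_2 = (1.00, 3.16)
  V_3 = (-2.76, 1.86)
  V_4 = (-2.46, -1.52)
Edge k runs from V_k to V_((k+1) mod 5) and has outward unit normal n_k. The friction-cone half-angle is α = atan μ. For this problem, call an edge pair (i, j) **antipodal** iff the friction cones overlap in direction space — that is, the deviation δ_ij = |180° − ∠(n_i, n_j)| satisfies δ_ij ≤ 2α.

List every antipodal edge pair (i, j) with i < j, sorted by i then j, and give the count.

α = atan 0.35 = 19.29°;  2α = 38.58°
n_0 = (+0.9989, -0.0478)
n_1 = (+0.7414, +0.6710)
n_2 = (-0.3268, +0.9451)
n_3 = (-0.9961, -0.0884)
n_4 = (-0.2657, -0.9640)
  (0,1): δ = 135.11°  ·
  (0,2): δ = 68.19°  ·
  (0,3): δ = 7.81°  ✓
  (0,4): δ = 77.33°  ·
  (1,2): δ = 113.07°  ·
  (1,3): δ = 37.07°  ✓
  (1,4): δ = 32.44°  ✓
  (2,3): δ = 104.00°  ·
  (2,4): δ = 34.48°  ✓
  (3,4): δ = 110.48°  ·
antipodal pairs: 4

count = 4; pairs: (0,3), (1,3), (1,4), (2,4)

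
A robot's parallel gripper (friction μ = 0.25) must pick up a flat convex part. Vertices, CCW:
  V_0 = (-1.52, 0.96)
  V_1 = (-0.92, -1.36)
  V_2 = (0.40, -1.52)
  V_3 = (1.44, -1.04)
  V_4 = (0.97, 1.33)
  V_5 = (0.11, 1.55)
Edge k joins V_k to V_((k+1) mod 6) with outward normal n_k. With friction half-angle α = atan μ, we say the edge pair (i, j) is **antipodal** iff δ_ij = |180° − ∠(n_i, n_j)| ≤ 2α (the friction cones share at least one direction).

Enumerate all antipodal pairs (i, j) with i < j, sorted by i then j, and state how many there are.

α = atan 0.25 = 14.04°;  2α = 28.07°
n_0 = (-0.9681, -0.2504)
n_1 = (-0.1203, -0.9927)
n_2 = (+0.4191, -0.9080)
n_3 = (+0.9809, +0.1945)
n_4 = (+0.2478, +0.9688)
n_5 = (-0.3404, +0.9403)
  (0,1): δ = 111.41°  ·
  (0,2): δ = 79.73°  ·
  (0,3): δ = 3.28°  ✓
  (0,4): δ = 61.15°  ·
  (0,5): δ = 95.40°  ·
  (1,2): δ = 148.31°  ·
  (1,3): δ = 71.87°  ·
  (1,4): δ = 7.44°  ✓
  (1,5): δ = 26.81°  ✓
  (2,3): δ = 103.56°  ·
  (2,4): δ = 39.12°  ·
  (2,5): δ = 4.88°  ✓
  (3,4): δ = 115.57°  ·
  (3,5): δ = 81.32°  ·
  (4,5): δ = 145.75°  ·
antipodal pairs: 4

count = 4; pairs: (0,3), (1,4), (1,5), (2,5)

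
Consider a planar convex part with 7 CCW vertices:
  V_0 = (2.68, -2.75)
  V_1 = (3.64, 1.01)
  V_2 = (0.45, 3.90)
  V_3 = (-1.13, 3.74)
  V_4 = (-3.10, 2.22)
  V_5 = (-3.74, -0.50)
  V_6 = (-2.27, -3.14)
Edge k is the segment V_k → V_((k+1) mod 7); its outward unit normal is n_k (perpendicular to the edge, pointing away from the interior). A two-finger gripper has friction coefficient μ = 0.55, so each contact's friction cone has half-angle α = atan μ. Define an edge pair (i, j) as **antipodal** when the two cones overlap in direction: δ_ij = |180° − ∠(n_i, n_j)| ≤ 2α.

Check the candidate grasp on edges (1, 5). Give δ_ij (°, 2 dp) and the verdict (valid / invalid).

δ = 18.71°, valid

α = atan 0.55 = 28.81°;  2α = 57.62°
edge 1: e_1 = (-3.19, +2.89);  n_1 = (+0.6714, +0.7411)
edge 5: e_5 = (+1.47, -2.64);  n_5 = (-0.8737, -0.4865)
∠(n_1, n_5) = 161.29°
δ = |180° − 161.29°| = 18.71°
18.71° ≤ 2α = 57.62°  →  valid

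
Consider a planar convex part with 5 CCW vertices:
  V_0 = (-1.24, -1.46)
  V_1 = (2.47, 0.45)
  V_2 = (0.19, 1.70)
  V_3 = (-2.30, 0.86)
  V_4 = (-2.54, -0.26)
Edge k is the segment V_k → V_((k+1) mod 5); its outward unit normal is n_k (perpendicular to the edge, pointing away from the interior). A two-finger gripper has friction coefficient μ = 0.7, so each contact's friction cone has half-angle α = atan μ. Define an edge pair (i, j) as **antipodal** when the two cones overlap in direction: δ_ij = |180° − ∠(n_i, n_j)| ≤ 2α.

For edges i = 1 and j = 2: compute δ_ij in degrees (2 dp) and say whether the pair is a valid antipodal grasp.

α = atan 0.7 = 34.99°;  2α = 69.98°
edge 1: e_1 = (-2.28, +1.25);  n_1 = (+0.4807, +0.8769)
edge 2: e_2 = (-2.49, -0.84);  n_2 = (-0.3197, +0.9475)
∠(n_1, n_2) = 47.38°
δ = |180° − 47.38°| = 132.62°
132.62° > 2α = 69.98°  →  invalid

δ = 132.62°, invalid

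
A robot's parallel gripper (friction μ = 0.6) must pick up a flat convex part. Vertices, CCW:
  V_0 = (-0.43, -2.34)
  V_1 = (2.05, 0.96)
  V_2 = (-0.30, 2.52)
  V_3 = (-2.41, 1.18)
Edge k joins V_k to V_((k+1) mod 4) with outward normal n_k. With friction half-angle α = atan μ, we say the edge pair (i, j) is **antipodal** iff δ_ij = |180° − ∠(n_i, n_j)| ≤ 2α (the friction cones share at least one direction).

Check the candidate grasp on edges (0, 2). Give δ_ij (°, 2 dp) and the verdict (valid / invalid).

δ = 20.66°, valid

α = atan 0.6 = 30.96°;  2α = 61.93°
edge 0: e_0 = (+2.48, +3.30);  n_0 = (+0.7994, -0.6008)
edge 2: e_2 = (-2.11, -1.34);  n_2 = (-0.5361, +0.8442)
∠(n_0, n_2) = 159.34°
δ = |180° − 159.34°| = 20.66°
20.66° ≤ 2α = 61.93°  →  valid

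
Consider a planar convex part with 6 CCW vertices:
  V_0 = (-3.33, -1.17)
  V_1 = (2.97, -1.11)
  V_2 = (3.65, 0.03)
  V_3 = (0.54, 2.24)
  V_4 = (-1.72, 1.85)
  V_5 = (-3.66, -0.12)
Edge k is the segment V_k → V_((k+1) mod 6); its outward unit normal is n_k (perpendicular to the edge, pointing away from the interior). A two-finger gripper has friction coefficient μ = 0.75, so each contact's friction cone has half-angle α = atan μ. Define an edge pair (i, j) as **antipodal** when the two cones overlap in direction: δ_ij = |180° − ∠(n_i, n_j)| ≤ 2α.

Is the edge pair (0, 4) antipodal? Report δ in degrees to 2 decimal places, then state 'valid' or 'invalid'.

δ = 44.89°, valid

α = atan 0.75 = 36.87°;  2α = 73.74°
edge 0: e_0 = (+6.30, +0.06);  n_0 = (+0.0095, -1.0000)
edge 4: e_4 = (-1.94, -1.97);  n_4 = (-0.7125, +0.7017)
∠(n_0, n_4) = 135.11°
δ = |180° − 135.11°| = 44.89°
44.89° ≤ 2α = 73.74°  →  valid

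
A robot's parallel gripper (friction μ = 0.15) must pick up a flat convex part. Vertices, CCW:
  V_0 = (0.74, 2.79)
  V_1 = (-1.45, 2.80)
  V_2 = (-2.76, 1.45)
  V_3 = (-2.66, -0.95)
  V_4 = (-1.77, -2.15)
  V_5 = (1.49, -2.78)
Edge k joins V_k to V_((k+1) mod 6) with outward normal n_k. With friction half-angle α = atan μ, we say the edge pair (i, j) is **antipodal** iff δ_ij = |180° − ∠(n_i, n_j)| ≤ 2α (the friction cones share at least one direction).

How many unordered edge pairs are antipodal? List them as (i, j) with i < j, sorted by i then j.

count = 2; pairs: (0,4), (2,5)

α = atan 0.15 = 8.53°;  2α = 17.06°
n_0 = (+0.0046, +1.0000)
n_1 = (-0.7177, +0.6964)
n_2 = (-0.9991, -0.0416)
n_3 = (-0.8032, -0.5957)
n_4 = (-0.1897, -0.9818)
n_5 = (+0.9911, +0.1334)
  (0,1): δ = 133.88°  ·
  (0,2): δ = 87.35°  ·
  (0,3): δ = 53.18°  ·
  (0,4): δ = 10.68°  ✓
  (0,5): δ = 97.93°  ·
  (1,2): δ = 133.48°  ·
  (1,3): δ = 99.30°  ·
  (1,4): δ = 56.80°  ·
  (1,5): δ = 51.81°  ·
  (2,3): δ = 145.82°  ·
  (2,4): δ = 103.32°  ·
  (2,5): δ = 5.28°  ✓
  (3,4): δ = 137.50°  ·
  (3,5): δ = 28.89°  ·
  (4,5): δ = 71.39°  ·
antipodal pairs: 2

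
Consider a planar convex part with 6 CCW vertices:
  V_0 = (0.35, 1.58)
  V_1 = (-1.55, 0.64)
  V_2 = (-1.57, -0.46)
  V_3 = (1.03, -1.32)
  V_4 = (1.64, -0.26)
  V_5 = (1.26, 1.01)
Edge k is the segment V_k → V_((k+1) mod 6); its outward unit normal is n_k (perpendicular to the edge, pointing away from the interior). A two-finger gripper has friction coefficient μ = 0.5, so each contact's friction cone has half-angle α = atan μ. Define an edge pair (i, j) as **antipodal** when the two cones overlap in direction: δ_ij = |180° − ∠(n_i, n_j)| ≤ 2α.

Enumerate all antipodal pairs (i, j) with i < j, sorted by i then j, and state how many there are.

α = atan 0.5 = 26.57°;  2α = 53.13°
n_0 = (-0.4434, +0.8963)
n_1 = (-0.9998, +0.0182)
n_2 = (-0.3140, -0.9494)
n_3 = (+0.8667, -0.4988)
n_4 = (+0.9580, +0.2867)
n_5 = (+0.5308, +0.8475)
  (0,1): δ = 117.36°  ·
  (0,2): δ = 44.63°  ✓
  (0,3): δ = 33.76°  ✓
  (0,4): δ = 80.33°  ·
  (0,5): δ = 121.61°  ·
  (1,2): δ = 107.26°  ·
  (1,3): δ = 28.88°  ✓
  (1,4): δ = 17.70°  ✓
  (1,5): δ = 58.98°  ·
  (2,3): δ = 101.62°  ·
  (2,4): δ = 55.04°  ·
  (2,5): δ = 13.76°  ✓
  (3,4): δ = 133.42°  ·
  (3,5): δ = 92.14°  ·
  (4,5): δ = 138.72°  ·
antipodal pairs: 5

count = 5; pairs: (0,2), (0,3), (1,3), (1,4), (2,5)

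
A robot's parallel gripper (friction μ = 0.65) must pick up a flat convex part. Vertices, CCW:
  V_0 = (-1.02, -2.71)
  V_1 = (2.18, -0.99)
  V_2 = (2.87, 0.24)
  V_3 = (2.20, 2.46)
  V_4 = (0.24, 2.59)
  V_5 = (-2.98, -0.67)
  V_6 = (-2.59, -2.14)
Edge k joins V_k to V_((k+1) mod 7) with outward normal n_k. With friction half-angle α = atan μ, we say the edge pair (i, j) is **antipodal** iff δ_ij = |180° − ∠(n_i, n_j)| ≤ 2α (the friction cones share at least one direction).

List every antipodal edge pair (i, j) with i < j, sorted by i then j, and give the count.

α = atan 0.65 = 33.02°;  2α = 66.05°
n_0 = (+0.4734, -0.8808)
n_1 = (+0.8721, -0.4893)
n_2 = (+0.9574, +0.2889)
n_3 = (+0.0662, +0.9978)
n_4 = (-0.7115, +0.7027)
n_5 = (-0.9666, -0.2564)
n_6 = (-0.3413, -0.9400)
  (0,1): δ = 147.55°  ·
  (0,2): δ = 101.46°  ·
  (0,3): δ = 32.05°  ✓
  (0,4): δ = 17.10°  ✓
  (0,5): δ = 76.60°  ·
  (0,6): δ = 131.79°  ·
  (1,2): δ = 133.91°  ·
  (1,3): δ = 64.50°  ✓
  (1,4): δ = 15.35°  ✓
  (1,5): δ = 44.15°  ✓
  (1,6): δ = 99.34°  ·
  (2,3): δ = 110.59°  ·
  (2,4): δ = 61.44°  ✓
  (2,5): δ = 1.94°  ✓
  (2,6): δ = 53.25°  ✓
  (3,4): δ = 130.85°  ·
  (3,5): δ = 71.35°  ·
  (3,6): δ = 16.16°  ✓
  (4,5): δ = 120.50°  ·
  (4,6): δ = 65.31°  ✓
  (5,6): δ = 124.81°  ·
antipodal pairs: 10

count = 10; pairs: (0,3), (0,4), (1,3), (1,4), (1,5), (2,4), (2,5), (2,6), (3,6), (4,6)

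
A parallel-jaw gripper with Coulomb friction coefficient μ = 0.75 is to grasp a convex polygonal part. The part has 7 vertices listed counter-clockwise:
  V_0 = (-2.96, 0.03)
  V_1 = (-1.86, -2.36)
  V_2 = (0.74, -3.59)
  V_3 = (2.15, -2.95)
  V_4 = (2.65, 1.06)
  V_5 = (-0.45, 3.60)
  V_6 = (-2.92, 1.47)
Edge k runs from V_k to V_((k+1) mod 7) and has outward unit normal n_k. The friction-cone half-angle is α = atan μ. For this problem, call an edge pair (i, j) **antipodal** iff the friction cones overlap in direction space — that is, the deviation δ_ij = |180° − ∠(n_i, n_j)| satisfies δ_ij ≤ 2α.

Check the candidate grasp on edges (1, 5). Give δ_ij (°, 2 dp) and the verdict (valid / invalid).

α = atan 0.75 = 36.87°;  2α = 73.74°
edge 1: e_1 = (+2.60, -1.23);  n_1 = (-0.4276, -0.9040)
edge 5: e_5 = (-2.47, -2.13);  n_5 = (-0.6531, +0.7573)
∠(n_1, n_5) = 113.91°
δ = |180° − 113.91°| = 66.09°
66.09° ≤ 2α = 73.74°  →  valid

δ = 66.09°, valid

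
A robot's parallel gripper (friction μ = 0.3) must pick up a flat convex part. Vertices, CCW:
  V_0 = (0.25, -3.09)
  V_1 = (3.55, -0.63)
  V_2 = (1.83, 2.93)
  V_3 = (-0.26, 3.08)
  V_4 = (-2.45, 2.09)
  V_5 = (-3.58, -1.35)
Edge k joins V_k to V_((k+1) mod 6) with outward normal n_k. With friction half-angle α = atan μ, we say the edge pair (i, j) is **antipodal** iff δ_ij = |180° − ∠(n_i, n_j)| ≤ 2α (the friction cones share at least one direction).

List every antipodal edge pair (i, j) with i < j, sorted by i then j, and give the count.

α = atan 0.3 = 16.70°;  2α = 33.40°
n_0 = (+0.5977, -0.8017)
n_1 = (+0.9004, +0.4350)
n_2 = (+0.0716, +0.9974)
n_3 = (-0.4119, +0.9112)
n_4 = (-0.9501, +0.3121)
n_5 = (-0.4136, -0.9104)
  (0,1): δ = 100.92°  ·
  (0,2): δ = 40.81°  ·
  (0,3): δ = 12.38°  ✓
  (0,4): δ = 35.11°  ·
  (0,5): δ = 118.86°  ·
  (1,2): δ = 119.89°  ·
  (1,3): δ = 91.46°  ·
  (1,4): δ = 43.97°  ·
  (1,5): δ = 39.78°  ·
  (2,3): δ = 151.57°  ·
  (2,4): δ = 104.08°  ·
  (2,5): δ = 20.33°  ✓
  (3,4): δ = 132.51°  ·
  (3,5): δ = 48.76°  ·
  (4,5): δ = 96.25°  ·
antipodal pairs: 2

count = 2; pairs: (0,3), (2,5)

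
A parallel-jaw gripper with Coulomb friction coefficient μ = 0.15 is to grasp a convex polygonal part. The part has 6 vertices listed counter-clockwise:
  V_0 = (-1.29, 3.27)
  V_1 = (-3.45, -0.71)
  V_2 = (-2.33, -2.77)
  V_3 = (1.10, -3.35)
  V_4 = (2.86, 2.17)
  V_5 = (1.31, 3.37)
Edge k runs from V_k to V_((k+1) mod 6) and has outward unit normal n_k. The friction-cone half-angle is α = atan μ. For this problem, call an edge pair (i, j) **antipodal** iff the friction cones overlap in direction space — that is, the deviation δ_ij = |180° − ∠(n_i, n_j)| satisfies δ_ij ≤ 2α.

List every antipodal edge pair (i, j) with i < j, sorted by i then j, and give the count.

count = 2; pairs: (0,3), (2,5)

α = atan 0.15 = 8.53°;  2α = 17.06°
n_0 = (-0.8789, +0.4770)
n_1 = (-0.8785, -0.4777)
n_2 = (-0.1667, -0.9860)
n_3 = (+0.9527, -0.3038)
n_4 = (+0.6122, +0.7907)
n_5 = (-0.0384, +0.9993)
  (0,1): δ = 122.98°  ·
  (0,2): δ = 71.11°  ·
  (0,3): δ = 10.80°  ✓
  (0,4): δ = 80.74°  ·
  (0,5): δ = 120.69°  ·
  (1,2): δ = 128.13°  ·
  (1,3): δ = 46.22°  ·
  (1,4): δ = 23.72°  ·
  (1,5): δ = 63.67°  ·
  (2,3): δ = 98.09°  ·
  (2,4): δ = 28.15°  ·
  (2,5): δ = 11.80°  ✓
  (3,4): δ = 110.06°  ·
  (3,5): δ = 70.11°  ·
  (4,5): δ = 140.05°  ·
antipodal pairs: 2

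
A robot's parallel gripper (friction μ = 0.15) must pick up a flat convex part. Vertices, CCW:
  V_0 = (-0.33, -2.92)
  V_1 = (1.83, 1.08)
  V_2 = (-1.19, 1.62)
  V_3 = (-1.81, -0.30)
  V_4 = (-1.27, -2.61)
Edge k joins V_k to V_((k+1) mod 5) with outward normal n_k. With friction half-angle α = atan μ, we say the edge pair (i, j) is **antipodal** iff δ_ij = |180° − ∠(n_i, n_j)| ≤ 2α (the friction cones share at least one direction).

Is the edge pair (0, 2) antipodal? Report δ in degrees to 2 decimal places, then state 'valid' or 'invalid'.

α = atan 0.15 = 8.53°;  2α = 17.06°
edge 0: e_0 = (+2.16, +4.00);  n_0 = (+0.8799, -0.4751)
edge 2: e_2 = (-0.62, -1.92);  n_2 = (-0.9516, +0.3073)
∠(n_0, n_2) = 169.53°
δ = |180° − 169.53°| = 10.47°
10.47° ≤ 2α = 17.06°  →  valid

δ = 10.47°, valid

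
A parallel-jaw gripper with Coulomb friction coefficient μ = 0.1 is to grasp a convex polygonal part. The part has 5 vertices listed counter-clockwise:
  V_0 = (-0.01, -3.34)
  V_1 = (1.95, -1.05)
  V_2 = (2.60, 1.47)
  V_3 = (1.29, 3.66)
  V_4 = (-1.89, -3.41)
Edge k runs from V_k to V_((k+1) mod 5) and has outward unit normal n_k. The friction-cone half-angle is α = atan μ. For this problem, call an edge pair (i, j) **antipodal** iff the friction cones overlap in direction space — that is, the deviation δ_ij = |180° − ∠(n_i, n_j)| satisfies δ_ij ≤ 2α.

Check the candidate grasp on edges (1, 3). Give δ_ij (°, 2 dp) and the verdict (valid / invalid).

δ = 9.75°, valid

α = atan 0.1 = 5.71°;  2α = 11.42°
edge 1: e_1 = (+0.65, +2.52);  n_1 = (+0.9683, -0.2498)
edge 3: e_3 = (-3.18, -7.07);  n_3 = (-0.9120, +0.4102)
∠(n_1, n_3) = 170.25°
δ = |180° − 170.25°| = 9.75°
9.75° ≤ 2α = 11.42°  →  valid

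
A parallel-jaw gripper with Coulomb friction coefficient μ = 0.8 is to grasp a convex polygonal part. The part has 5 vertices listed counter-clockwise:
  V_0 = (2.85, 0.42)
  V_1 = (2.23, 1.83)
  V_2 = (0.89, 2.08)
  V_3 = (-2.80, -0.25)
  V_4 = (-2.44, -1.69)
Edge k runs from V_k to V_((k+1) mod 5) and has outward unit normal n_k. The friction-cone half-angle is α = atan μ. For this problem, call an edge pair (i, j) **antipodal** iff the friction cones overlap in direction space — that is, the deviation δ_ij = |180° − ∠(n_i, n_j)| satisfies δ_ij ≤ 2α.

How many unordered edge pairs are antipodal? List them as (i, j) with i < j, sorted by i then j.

α = atan 0.8 = 38.66°;  2α = 77.32°
n_0 = (+0.9154, +0.4025)
n_1 = (+0.1834, +0.9830)
n_2 = (-0.5339, +0.8455)
n_3 = (-0.9701, -0.2425)
n_4 = (+0.3705, -0.9288)
  (0,1): δ = 124.30°  ·
  (0,2): δ = 81.47°  ·
  (0,3): δ = 9.70°  ✓
  (0,4): δ = 88.01°  ·
  (1,2): δ = 137.16°  ·
  (1,3): δ = 65.40°  ✓
  (1,4): δ = 32.31°  ✓
  (2,3): δ = 108.23°  ·
  (2,4): δ = 10.52°  ✓
  (3,4): δ = 82.29°  ·
antipodal pairs: 4

count = 4; pairs: (0,3), (1,3), (1,4), (2,4)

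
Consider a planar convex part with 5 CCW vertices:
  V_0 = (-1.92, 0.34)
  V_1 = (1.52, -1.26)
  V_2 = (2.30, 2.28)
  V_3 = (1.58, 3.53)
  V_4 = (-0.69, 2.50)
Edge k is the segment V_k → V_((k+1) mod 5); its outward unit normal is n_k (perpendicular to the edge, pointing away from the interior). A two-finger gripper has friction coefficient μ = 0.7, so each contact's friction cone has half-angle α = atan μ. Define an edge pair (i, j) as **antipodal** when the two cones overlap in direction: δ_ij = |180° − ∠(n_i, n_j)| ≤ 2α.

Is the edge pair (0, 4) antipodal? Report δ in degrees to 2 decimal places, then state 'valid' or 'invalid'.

δ = 85.28°, invalid

α = atan 0.7 = 34.99°;  2α = 69.98°
edge 0: e_0 = (+3.44, -1.60);  n_0 = (-0.4217, -0.9067)
edge 4: e_4 = (-1.23, -2.16);  n_4 = (-0.8690, +0.4948)
∠(n_0, n_4) = 94.72°
δ = |180° − 94.72°| = 85.28°
85.28° > 2α = 69.98°  →  invalid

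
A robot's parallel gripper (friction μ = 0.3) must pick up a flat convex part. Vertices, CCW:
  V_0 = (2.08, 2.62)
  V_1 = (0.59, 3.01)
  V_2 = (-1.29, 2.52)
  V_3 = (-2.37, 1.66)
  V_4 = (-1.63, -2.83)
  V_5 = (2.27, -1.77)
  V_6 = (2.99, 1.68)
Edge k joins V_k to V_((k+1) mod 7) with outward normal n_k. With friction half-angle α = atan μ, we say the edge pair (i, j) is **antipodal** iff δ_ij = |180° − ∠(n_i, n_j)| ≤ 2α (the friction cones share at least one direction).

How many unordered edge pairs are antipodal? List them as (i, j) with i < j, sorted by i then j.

α = atan 0.3 = 16.70°;  2α = 33.40°
n_0 = (+0.2532, +0.9674)
n_1 = (-0.2522, +0.9677)
n_2 = (-0.6229, +0.7823)
n_3 = (-0.9867, -0.1626)
n_4 = (+0.2623, -0.9650)
n_5 = (+0.9789, -0.2043)
n_6 = (+0.7185, +0.6955)
  (0,1): δ = 150.72°  ·
  (0,2): δ = 126.80°  ·
  (0,3): δ = 65.97°  ·
  (0,4): δ = 29.87°  ✓
  (0,5): δ = 92.88°  ·
  (0,6): δ = 148.74°  ·
  (1,2): δ = 156.08°  ·
  (1,3): δ = 95.25°  ·
  (1,4): δ = 0.60°  ✓
  (1,5): δ = 63.60°  ·
  (1,6): δ = 119.46°  ·
  (2,3): δ = 119.17°  ·
  (2,4): δ = 23.32°  ✓
  (2,5): δ = 39.68°  ·
  (2,6): δ = 95.54°  ·
  (3,4): δ = 84.15°  ·
  (3,5): δ = 21.15°  ✓
  (3,6): δ = 34.71°  ·
  (4,5): δ = 116.99°  ·
  (4,6): δ = 61.13°  ·
  (5,6): δ = 124.14°  ·
antipodal pairs: 4

count = 4; pairs: (0,4), (1,4), (2,4), (3,5)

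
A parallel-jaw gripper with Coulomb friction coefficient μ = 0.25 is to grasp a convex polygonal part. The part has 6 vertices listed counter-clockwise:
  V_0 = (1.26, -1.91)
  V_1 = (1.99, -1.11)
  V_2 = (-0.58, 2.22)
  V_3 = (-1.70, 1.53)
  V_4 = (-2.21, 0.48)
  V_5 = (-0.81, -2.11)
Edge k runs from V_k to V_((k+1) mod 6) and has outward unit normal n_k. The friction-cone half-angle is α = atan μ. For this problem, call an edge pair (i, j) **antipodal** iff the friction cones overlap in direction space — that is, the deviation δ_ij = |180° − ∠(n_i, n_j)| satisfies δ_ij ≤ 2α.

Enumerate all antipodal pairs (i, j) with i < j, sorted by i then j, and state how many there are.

α = atan 0.25 = 14.04°;  2α = 28.07°
n_0 = (+0.7387, -0.6741)
n_1 = (+0.7917, +0.6110)
n_2 = (-0.5245, +0.8514)
n_3 = (-0.8995, +0.4369)
n_4 = (-0.8797, -0.4755)
n_5 = (+0.0962, -0.9954)
  (0,1): δ = 99.96°  ·
  (0,2): δ = 15.98°  ✓
  (0,3): δ = 16.47°  ✓
  (0,4): δ = 70.77°  ·
  (0,5): δ = 137.90°  ·
  (1,2): δ = 96.02°  ·
  (1,3): δ = 63.57°  ·
  (1,4): δ = 9.27°  ✓
  (1,5): δ = 57.86°  ·
  (2,3): δ = 147.54°  ·
  (2,4): δ = 93.24°  ·
  (2,5): δ = 26.12°  ✓
  (3,4): δ = 125.70°  ·
  (3,5): δ = 58.57°  ·
  (4,5): δ = 112.87°  ·
antipodal pairs: 4

count = 4; pairs: (0,2), (0,3), (1,4), (2,5)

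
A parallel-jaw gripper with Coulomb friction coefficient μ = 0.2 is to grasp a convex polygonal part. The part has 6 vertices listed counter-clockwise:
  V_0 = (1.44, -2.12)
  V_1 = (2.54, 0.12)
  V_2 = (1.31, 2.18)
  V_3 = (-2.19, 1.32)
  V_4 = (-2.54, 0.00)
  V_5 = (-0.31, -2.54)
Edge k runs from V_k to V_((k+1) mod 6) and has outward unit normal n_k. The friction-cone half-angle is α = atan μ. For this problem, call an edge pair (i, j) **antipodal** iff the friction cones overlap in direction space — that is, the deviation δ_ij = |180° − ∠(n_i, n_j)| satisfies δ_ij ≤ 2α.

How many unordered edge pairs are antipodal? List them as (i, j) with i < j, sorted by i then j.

count = 3; pairs: (0,3), (1,4), (2,5)

α = atan 0.2 = 11.31°;  2α = 22.62°
n_0 = (+0.8976, -0.4408)
n_1 = (+0.8586, +0.5127)
n_2 = (-0.2386, +0.9711)
n_3 = (-0.9666, +0.2563)
n_4 = (-0.7515, -0.6598)
n_5 = (+0.2334, -0.9724)
  (0,1): δ = 123.00°  ·
  (0,2): δ = 50.04°  ·
  (0,3): δ = 11.30°  ✓
  (0,4): δ = 67.44°  ·
  (0,5): δ = 129.65°  ·
  (1,2): δ = 107.04°  ·
  (1,3): δ = 45.69°  ·
  (1,4): δ = 10.44°  ✓
  (1,5): δ = 72.65°  ·
  (2,3): δ = 118.66°  ·
  (2,4): δ = 62.52°  ·
  (2,5): δ = 0.31°  ✓
  (3,4): δ = 123.87°  ·
  (3,5): δ = 61.65°  ·
  (4,5): δ = 117.79°  ·
antipodal pairs: 3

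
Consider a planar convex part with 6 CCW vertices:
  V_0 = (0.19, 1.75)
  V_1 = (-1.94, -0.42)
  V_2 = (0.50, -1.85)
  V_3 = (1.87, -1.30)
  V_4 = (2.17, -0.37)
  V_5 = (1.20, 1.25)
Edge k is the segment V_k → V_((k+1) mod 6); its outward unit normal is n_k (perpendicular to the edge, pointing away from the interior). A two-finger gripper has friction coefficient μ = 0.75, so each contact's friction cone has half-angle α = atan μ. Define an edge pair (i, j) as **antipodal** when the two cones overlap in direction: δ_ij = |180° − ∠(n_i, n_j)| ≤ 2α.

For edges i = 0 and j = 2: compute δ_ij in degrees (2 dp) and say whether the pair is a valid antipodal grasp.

α = atan 0.75 = 36.87°;  2α = 73.74°
edge 0: e_0 = (-2.13, -2.17);  n_0 = (-0.7137, +0.7005)
edge 2: e_2 = (+1.37, +0.55);  n_2 = (+0.3726, -0.9280)
∠(n_0, n_2) = 156.34°
δ = |180° − 156.34°| = 23.66°
23.66° ≤ 2α = 73.74°  →  valid

δ = 23.66°, valid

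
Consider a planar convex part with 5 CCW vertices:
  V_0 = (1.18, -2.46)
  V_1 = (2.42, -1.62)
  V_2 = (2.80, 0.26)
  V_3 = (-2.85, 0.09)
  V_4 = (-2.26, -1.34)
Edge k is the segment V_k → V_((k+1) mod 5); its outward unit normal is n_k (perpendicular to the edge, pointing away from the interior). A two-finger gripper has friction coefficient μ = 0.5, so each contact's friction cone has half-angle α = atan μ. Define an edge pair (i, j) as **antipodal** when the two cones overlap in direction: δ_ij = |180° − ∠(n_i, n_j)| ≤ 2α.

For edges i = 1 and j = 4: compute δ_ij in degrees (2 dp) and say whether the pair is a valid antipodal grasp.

δ = 83.39°, invalid

α = atan 0.5 = 26.57°;  2α = 53.13°
edge 1: e_1 = (+0.38, +1.88);  n_1 = (+0.9802, -0.1981)
edge 4: e_4 = (+3.44, -1.12);  n_4 = (-0.3096, -0.9509)
∠(n_1, n_4) = 96.61°
δ = |180° − 96.61°| = 83.39°
83.39° > 2α = 53.13°  →  invalid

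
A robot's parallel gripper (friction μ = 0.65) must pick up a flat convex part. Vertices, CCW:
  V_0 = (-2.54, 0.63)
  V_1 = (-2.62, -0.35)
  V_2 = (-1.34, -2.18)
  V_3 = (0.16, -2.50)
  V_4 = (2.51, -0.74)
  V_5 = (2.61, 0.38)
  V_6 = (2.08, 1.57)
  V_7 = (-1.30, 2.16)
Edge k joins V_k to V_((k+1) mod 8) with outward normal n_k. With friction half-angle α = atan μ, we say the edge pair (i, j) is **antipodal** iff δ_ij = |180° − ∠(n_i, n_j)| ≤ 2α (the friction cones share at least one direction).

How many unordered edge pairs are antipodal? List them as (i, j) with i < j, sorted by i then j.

α = atan 0.65 = 33.02°;  2α = 66.05°
n_0 = (-0.9967, +0.0814)
n_1 = (-0.8194, -0.5732)
n_2 = (-0.2086, -0.9780)
n_3 = (+0.5995, -0.8004)
n_4 = (+0.9960, -0.0889)
n_5 = (+0.9135, +0.4069)
n_6 = (+0.1720, +0.9851)
n_7 = (-0.7769, +0.6296)
  (0,1): δ = 140.36°  ·
  (0,2): δ = 97.38°  ·
  (0,3): δ = 48.50°  ✓
  (0,4): δ = 0.44°  ✓
  (0,5): δ = 28.67°  ✓
  (0,6): δ = 84.77°  ·
  (0,7): δ = 145.64°  ·
  (1,2): δ = 137.01°  ·
  (1,3): δ = 88.14°  ·
  (1,4): δ = 40.07°  ✓
  (1,5): δ = 10.96°  ✓
  (1,6): δ = 45.13°  ✓
  (1,7): δ = 106.01°  ·
  (2,3): δ = 131.13°  ·
  (2,4): δ = 83.06°  ·
  (2,5): δ = 53.95°  ✓
  (2,6): δ = 2.14°  ✓
  (2,7): δ = 63.02°  ✓
  (3,4): δ = 131.93°  ·
  (3,5): δ = 102.82°  ·
  (3,6): δ = 46.73°  ✓
  (3,7): δ = 14.15°  ✓
  (4,5): δ = 150.89°  ·
  (4,6): δ = 94.80°  ·
  (4,7): δ = 33.92°  ✓
  (5,6): δ = 123.91°  ·
  (5,7): δ = 63.03°  ✓
  (6,7): δ = 119.12°  ·
antipodal pairs: 13

count = 13; pairs: (0,3), (0,4), (0,5), (1,4), (1,5), (1,6), (2,5), (2,6), (2,7), (3,6), (3,7), (4,7), (5,7)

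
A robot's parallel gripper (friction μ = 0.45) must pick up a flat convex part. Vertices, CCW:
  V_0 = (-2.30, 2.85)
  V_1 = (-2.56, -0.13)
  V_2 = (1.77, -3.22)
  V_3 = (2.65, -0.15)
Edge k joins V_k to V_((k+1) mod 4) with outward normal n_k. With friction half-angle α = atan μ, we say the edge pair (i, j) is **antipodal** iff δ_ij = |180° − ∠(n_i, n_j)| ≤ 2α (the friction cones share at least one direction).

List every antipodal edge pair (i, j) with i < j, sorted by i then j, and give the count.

α = atan 0.45 = 24.23°;  2α = 48.46°
n_0 = (-0.9962, +0.0869)
n_1 = (-0.5809, -0.8140)
n_2 = (+0.9613, -0.2755)
n_3 = (+0.5183, +0.8552)
  (0,1): δ = 120.53°  ·
  (0,2): δ = 11.01°  ✓
  (0,3): δ = 63.77°  ·
  (1,2): δ = 70.48°  ·
  (1,3): δ = 4.29°  ✓
  (2,3): δ = 105.22°  ·
antipodal pairs: 2

count = 2; pairs: (0,2), (1,3)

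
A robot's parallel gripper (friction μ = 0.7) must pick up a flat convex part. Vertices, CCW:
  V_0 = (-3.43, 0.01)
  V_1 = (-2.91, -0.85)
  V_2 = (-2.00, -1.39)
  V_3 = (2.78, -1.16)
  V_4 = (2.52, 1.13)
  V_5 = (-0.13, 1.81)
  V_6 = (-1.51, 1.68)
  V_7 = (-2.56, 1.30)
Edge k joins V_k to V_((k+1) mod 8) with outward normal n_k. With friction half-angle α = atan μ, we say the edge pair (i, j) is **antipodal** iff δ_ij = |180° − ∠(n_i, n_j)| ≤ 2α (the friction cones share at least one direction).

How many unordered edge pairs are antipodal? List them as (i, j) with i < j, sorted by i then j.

α = atan 0.7 = 34.99°;  2α = 69.98°
n_0 = (-0.8557, -0.5174)
n_1 = (-0.5103, -0.8600)
n_2 = (+0.0481, -0.9988)
n_3 = (+0.9936, +0.1128)
n_4 = (+0.2486, +0.9686)
n_5 = (-0.0938, +0.9956)
n_6 = (-0.3403, +0.9403)
n_7 = (-0.8291, +0.5591)
  (0,1): δ = 151.84°  ·
  (0,2): δ = 118.40°  ·
  (0,3): δ = 24.68°  ✓
  (0,4): δ = 44.45°  ✓
  (0,5): δ = 64.22°  ✓
  (0,6): δ = 78.74°  ·
  (0,7): δ = 114.84°  ·
  (1,2): δ = 146.56°  ·
  (1,3): δ = 52.84°  ✓
  (1,4): δ = 16.29°  ✓
  (1,5): δ = 36.07°  ✓
  (1,6): δ = 50.58°  ✓
  (1,7): δ = 86.69°  ·
  (2,3): δ = 86.28°  ·
  (2,4): δ = 17.15°  ✓
  (2,5): δ = 2.63°  ✓
  (2,6): δ = 17.14°  ✓
  (2,7): δ = 53.25°  ✓
  (3,4): δ = 110.87°  ·
  (3,5): δ = 91.10°  ·
  (3,6): δ = 76.58°  ·
  (3,7): δ = 40.47°  ✓
  (4,5): δ = 160.23°  ·
  (4,6): δ = 145.71°  ·
  (4,7): δ = 109.60°  ·
  (5,6): δ = 165.49°  ·
  (5,7): δ = 129.38°  ·
  (6,7): δ = 143.89°  ·
antipodal pairs: 12

count = 12; pairs: (0,3), (0,4), (0,5), (1,3), (1,4), (1,5), (1,6), (2,4), (2,5), (2,6), (2,7), (3,7)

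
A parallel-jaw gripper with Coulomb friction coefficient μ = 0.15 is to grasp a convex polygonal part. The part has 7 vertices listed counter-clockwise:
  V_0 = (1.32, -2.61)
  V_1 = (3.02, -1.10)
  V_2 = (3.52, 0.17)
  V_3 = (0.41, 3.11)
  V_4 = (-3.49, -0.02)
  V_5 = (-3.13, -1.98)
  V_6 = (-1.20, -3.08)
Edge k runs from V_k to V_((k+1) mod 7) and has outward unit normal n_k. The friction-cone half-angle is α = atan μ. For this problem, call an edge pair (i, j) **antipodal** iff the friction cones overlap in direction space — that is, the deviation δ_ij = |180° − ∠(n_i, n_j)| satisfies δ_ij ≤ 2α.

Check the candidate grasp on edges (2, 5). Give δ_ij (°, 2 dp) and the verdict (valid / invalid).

α = atan 0.15 = 8.53°;  2α = 17.06°
edge 2: e_2 = (-3.11, +2.94);  n_2 = (+0.6870, +0.7267)
edge 5: e_5 = (+1.93, -1.10);  n_5 = (-0.4952, -0.8688)
∠(n_2, n_5) = 166.29°
δ = |180° − 166.29°| = 13.71°
13.71° ≤ 2α = 17.06°  →  valid

δ = 13.71°, valid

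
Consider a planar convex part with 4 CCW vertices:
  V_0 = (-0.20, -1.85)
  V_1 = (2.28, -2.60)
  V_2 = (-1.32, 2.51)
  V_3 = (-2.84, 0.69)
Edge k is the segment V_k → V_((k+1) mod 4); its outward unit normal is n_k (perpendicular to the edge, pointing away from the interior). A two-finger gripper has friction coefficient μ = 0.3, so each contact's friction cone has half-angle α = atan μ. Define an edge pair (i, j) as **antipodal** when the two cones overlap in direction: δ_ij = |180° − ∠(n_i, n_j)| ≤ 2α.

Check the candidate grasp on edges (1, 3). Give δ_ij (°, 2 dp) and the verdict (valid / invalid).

δ = 10.94°, valid

α = atan 0.3 = 16.70°;  2α = 33.40°
edge 1: e_1 = (-3.60, +5.11);  n_1 = (+0.8175, +0.5759)
edge 3: e_3 = (+2.64, -2.54);  n_3 = (-0.6933, -0.7206)
∠(n_1, n_3) = 169.06°
δ = |180° − 169.06°| = 10.94°
10.94° ≤ 2α = 33.40°  →  valid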